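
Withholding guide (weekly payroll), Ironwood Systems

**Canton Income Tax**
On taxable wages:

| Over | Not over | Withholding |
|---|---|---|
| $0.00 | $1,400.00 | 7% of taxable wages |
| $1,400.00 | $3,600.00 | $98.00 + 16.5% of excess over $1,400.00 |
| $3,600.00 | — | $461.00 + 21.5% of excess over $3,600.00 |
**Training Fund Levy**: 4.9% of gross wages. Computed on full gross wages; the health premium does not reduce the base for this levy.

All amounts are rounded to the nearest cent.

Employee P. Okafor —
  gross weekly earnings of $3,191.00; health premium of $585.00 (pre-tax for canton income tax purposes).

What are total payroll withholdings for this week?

$453.35

Canton Income Tax: taxable = $3,191.00 − $585.00 = $2,606.00
  $98.00 + 16.5% × ($2,606.00 − $1,400.00) = $98.00 + 16.5% × $1,206.00 = $296.99
Training Fund Levy: 4.9% × $3,191.00 = $156.36
Total: $296.99 + $156.36 = $453.35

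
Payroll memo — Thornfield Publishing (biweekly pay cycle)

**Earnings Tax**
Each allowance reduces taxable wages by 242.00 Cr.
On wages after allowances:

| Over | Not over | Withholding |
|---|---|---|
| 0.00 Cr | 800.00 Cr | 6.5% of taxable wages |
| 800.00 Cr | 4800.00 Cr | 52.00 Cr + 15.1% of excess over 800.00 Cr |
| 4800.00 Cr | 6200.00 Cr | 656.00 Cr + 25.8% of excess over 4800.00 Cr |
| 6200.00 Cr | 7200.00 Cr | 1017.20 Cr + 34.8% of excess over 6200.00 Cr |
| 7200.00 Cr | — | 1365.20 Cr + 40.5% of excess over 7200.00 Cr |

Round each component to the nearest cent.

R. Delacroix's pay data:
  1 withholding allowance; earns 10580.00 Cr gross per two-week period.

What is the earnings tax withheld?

2636.09 Cr

Earnings Tax: taxable = 10580.00 Cr − 1×242.00 Cr = 10338.00 Cr
  1365.20 Cr + 40.5% × (10338.00 Cr − 7200.00 Cr) = 1365.20 Cr + 40.5% × 3138.00 Cr = 2636.09 Cr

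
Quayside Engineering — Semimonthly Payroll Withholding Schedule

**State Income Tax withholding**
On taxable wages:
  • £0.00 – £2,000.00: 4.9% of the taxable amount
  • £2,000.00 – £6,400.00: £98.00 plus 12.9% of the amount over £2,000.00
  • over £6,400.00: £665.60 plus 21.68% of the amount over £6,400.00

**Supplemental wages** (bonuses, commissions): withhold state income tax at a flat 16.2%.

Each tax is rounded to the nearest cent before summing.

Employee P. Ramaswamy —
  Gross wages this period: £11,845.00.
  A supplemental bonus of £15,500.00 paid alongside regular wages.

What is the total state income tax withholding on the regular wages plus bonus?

State Income Tax: taxable = £11,845.00
  £665.60 + 21.68% × (£11,845.00 − £6,400.00) = £665.60 + 21.68% × £5,445.00 = £1,846.08
Supplemental (16.2% flat on bonus): 16.2% × £15,500.00 = £2,511.00
Total state income tax: £1,846.08 + £2,511.00 = £4,357.08

£4,357.08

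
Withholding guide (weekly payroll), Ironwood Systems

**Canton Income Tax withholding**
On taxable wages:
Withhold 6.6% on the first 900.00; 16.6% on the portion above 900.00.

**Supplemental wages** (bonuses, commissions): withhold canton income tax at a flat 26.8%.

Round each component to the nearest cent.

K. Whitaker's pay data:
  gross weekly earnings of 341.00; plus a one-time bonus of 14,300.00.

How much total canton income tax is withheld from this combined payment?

Canton Income Tax: taxable = 341.00
  6.6% × 341.00 = 22.51
Supplemental (26.8% flat on bonus): 26.8% × 14,300.00 = 3,832.40
Total canton income tax: 22.51 + 3,832.40 = 3,854.91

3,854.91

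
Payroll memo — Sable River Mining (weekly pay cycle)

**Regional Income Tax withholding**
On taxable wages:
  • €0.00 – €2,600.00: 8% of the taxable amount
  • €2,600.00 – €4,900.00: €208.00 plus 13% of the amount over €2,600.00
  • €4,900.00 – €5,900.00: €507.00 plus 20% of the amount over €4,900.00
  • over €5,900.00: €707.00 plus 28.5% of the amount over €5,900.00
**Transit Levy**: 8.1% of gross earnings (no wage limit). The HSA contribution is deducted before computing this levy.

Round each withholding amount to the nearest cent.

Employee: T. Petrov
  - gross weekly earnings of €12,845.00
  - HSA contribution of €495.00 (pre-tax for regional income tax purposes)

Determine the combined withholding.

Regional Income Tax: taxable = €12,845.00 − €495.00 = €12,350.00
  €707.00 + 28.5% × (€12,350.00 − €5,900.00) = €707.00 + 28.5% × €6,450.00 = €2,545.25
Transit Levy: 8.1% × €12,350.00 = €1,000.35
Total: €2,545.25 + €1,000.35 = €3,545.60

€3,545.60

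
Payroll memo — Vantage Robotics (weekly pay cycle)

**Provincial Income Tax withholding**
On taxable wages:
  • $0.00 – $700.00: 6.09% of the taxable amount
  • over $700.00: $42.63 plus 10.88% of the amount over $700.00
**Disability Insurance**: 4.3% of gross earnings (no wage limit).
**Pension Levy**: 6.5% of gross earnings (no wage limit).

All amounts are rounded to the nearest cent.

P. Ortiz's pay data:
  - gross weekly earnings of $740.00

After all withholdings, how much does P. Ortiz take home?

Provincial Income Tax: taxable = $740.00
  $42.63 + 10.88% × ($740.00 − $700.00) = $42.63 + 10.88% × $40.00 = $46.98
Disability Insurance: 4.3% × $740.00 = $31.82
Pension Levy: 6.5% × $740.00 = $48.10
Total withheld: $46.98 + $31.82 + $48.10 = $126.90
Net pay: $740.00 − $126.90 = $613.10

$613.10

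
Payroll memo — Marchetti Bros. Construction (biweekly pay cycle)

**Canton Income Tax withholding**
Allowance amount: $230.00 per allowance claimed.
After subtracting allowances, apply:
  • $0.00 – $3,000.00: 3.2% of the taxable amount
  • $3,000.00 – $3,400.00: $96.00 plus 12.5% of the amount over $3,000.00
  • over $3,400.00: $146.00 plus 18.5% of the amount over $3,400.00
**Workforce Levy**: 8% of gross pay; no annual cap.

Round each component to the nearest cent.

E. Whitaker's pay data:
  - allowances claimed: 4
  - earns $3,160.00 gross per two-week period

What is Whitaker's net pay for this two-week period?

Canton Income Tax: taxable = $3,160.00 − 4×$230.00 = $2,240.00
  3.2% × $2,240.00 = $71.68
Workforce Levy: 8% × $3,160.00 = $252.80
Total withheld: $71.68 + $252.80 = $324.48
Net pay: $3,160.00 − $324.48 = $2,835.52

$2,835.52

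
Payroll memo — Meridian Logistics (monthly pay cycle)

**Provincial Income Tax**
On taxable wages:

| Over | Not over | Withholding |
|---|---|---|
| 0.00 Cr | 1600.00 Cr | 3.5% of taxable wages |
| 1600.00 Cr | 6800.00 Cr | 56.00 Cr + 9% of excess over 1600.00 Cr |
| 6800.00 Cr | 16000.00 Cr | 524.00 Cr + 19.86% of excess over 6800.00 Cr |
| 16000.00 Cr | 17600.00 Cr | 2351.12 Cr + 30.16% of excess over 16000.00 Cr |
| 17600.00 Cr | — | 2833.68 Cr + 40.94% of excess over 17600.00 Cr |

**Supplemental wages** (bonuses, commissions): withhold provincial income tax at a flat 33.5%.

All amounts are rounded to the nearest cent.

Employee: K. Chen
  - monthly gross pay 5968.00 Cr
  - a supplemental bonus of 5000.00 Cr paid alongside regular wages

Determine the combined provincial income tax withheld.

2124.12 Cr

Provincial Income Tax: taxable = 5968.00 Cr
  56.00 Cr + 9% × (5968.00 Cr − 1600.00 Cr) = 56.00 Cr + 9% × 4368.00 Cr = 449.12 Cr
Supplemental (33.5% flat on bonus): 33.5% × 5000.00 Cr = 1675.00 Cr
Total provincial income tax: 449.12 Cr + 1675.00 Cr = 2124.12 Cr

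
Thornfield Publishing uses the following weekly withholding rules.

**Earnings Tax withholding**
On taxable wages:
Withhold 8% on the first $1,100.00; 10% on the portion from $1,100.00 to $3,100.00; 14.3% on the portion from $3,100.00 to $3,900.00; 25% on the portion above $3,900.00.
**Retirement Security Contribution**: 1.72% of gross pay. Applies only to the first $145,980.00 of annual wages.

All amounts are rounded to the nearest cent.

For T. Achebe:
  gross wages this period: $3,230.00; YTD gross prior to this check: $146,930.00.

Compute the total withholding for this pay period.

$306.59

Earnings Tax: taxable = $3,230.00
  $288.00 + 14.3% × ($3,230.00 − $3,100.00) = $288.00 + 14.3% × $130.00 = $306.59
Retirement Security Contribution: YTD $146,930.00 ≥ cap $145,980.00 → $0.00
Total: $306.59 + $0.00 = $306.59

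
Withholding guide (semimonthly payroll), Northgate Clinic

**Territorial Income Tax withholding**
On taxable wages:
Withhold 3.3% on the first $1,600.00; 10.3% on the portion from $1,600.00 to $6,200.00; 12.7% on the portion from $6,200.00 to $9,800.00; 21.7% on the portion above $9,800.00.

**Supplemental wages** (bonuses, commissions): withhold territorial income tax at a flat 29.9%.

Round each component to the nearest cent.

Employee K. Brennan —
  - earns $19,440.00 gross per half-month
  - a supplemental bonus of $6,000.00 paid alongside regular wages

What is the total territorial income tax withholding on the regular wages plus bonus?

Territorial Income Tax: taxable = $19,440.00
  $983.80 + 21.7% × ($19,440.00 − $9,800.00) = $983.80 + 21.7% × $9,640.00 = $3,075.68
Supplemental (29.9% flat on bonus): 29.9% × $6,000.00 = $1,794.00
Total territorial income tax: $3,075.68 + $1,794.00 = $4,869.68

$4,869.68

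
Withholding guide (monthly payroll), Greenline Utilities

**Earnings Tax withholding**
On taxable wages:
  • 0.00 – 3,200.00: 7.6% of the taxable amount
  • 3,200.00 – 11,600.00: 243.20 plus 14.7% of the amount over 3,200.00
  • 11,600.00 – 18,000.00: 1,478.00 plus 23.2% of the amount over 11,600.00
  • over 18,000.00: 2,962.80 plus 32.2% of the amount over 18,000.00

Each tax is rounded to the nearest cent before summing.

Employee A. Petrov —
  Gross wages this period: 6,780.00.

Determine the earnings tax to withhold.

769.46

Earnings Tax: taxable = 6,780.00
  243.20 + 14.7% × (6,780.00 − 3,200.00) = 243.20 + 14.7% × 3,580.00 = 769.46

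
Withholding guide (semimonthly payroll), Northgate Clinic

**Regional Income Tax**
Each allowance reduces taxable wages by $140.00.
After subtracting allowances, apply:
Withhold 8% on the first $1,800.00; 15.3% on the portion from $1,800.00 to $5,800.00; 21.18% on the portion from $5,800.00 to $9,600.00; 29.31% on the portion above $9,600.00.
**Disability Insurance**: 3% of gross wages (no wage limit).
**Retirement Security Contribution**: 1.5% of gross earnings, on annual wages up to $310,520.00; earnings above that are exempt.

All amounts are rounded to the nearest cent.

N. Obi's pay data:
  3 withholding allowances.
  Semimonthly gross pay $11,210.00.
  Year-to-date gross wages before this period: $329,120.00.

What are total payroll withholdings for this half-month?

$2,245.93

Regional Income Tax: taxable = $11,210.00 − 3×$140.00 = $10,790.00
  $1,560.84 + 29.31% × ($10,790.00 − $9,600.00) = $1,560.84 + 29.31% × $1,190.00 = $1,909.63
Disability Insurance: 3% × $11,210.00 = $336.30
Retirement Security Contribution: YTD $329,120.00 ≥ cap $310,520.00 → $0.00
Total: $1,909.63 + $336.30 + $0.00 = $2,245.93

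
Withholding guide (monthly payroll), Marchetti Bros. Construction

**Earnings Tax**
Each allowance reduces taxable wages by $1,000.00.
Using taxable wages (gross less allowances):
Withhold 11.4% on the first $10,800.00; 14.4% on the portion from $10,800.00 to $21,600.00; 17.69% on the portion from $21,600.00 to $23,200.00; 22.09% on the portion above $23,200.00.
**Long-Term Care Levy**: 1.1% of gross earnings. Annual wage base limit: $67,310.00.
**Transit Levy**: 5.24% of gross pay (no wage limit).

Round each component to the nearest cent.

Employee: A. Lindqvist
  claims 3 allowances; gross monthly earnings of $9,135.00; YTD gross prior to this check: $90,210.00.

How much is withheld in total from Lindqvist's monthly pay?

$1,178.06

Earnings Tax: taxable = $9,135.00 − 3×$1,000.00 = $6,135.00
  11.4% × $6,135.00 = $699.39
Long-Term Care Levy: YTD $90,210.00 ≥ cap $67,310.00 → $0.00
Transit Levy: 5.24% × $9,135.00 = $478.67
Total: $699.39 + $0.00 + $478.67 = $1,178.06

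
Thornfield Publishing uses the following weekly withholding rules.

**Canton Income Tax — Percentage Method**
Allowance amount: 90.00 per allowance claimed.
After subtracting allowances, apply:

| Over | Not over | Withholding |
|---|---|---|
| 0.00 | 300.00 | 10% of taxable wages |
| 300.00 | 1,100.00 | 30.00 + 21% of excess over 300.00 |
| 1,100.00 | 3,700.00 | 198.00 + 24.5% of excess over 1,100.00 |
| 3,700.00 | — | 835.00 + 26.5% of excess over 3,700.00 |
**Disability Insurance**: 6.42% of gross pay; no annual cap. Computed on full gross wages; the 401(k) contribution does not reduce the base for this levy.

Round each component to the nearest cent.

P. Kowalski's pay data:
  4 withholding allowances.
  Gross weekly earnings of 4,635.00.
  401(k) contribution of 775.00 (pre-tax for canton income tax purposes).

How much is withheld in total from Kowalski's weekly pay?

Canton Income Tax: taxable = 4,635.00 − 775.00 − 4×90.00 = 3,500.00
  198.00 + 24.5% × (3,500.00 − 1,100.00) = 198.00 + 24.5% × 2,400.00 = 786.00
Disability Insurance: 6.42% × 4,635.00 = 297.57
Total: 786.00 + 297.57 = 1,083.57

1,083.57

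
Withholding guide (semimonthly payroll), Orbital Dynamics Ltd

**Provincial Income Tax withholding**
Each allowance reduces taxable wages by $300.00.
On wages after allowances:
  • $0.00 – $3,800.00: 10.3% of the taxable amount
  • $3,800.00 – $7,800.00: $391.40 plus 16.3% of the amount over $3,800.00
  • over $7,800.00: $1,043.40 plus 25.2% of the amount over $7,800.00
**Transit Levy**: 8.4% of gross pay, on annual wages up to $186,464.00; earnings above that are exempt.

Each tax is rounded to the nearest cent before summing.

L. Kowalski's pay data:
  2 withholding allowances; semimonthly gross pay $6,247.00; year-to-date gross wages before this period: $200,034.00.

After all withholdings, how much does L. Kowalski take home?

$5,554.54

Provincial Income Tax: taxable = $6,247.00 − 2×$300.00 = $5,647.00
  $391.40 + 16.3% × ($5,647.00 − $3,800.00) = $391.40 + 16.3% × $1,847.00 = $692.46
Transit Levy: YTD $200,034.00 ≥ cap $186,464.00 → $0.00
Total withheld: $692.46 + $0.00 = $692.46
Net pay: $6,247.00 − $692.46 = $5,554.54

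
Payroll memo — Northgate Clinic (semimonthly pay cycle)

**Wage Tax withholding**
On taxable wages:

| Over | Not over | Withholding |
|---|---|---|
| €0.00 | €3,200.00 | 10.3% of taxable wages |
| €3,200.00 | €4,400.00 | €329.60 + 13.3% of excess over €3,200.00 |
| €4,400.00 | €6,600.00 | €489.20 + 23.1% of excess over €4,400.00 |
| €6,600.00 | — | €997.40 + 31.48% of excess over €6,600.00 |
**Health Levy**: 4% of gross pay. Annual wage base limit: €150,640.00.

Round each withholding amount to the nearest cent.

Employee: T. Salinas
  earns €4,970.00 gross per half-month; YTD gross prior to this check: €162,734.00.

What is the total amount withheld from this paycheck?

€620.87

Wage Tax: taxable = €4,970.00
  €489.20 + 23.1% × (€4,970.00 − €4,400.00) = €489.20 + 23.1% × €570.00 = €620.87
Health Levy: YTD €162,734.00 ≥ cap €150,640.00 → €0.00
Total: €620.87 + €0.00 = €620.87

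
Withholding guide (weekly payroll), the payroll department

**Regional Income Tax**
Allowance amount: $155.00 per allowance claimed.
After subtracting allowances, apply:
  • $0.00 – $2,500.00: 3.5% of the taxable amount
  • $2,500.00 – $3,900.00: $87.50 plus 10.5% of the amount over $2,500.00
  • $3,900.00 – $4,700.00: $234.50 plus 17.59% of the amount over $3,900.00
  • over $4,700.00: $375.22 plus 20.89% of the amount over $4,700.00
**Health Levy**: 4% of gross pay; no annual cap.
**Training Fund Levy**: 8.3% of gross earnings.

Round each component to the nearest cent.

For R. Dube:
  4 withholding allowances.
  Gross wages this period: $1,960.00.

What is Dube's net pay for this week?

Regional Income Tax: taxable = $1,960.00 − 4×$155.00 = $1,340.00
  3.5% × $1,340.00 = $46.90
Health Levy: 4% × $1,960.00 = $78.40
Training Fund Levy: 8.3% × $1,960.00 = $162.68
Total withheld: $46.90 + $78.40 + $162.68 = $287.98
Net pay: $1,960.00 − $287.98 = $1,672.02

$1,672.02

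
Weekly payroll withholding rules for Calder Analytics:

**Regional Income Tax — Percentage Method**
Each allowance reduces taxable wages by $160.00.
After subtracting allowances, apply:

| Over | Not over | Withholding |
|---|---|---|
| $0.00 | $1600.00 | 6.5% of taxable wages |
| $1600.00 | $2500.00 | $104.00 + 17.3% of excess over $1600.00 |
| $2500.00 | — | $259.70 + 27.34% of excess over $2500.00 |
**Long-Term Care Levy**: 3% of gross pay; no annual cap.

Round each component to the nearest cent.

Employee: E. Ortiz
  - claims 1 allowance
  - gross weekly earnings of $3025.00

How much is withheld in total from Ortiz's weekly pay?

$450.24

Regional Income Tax: taxable = $3025.00 − 1×$160.00 = $2865.00
  $259.70 + 27.34% × ($2865.00 − $2500.00) = $259.70 + 27.34% × $365.00 = $359.49
Long-Term Care Levy: 3% × $3025.00 = $90.75
Total: $359.49 + $90.75 = $450.24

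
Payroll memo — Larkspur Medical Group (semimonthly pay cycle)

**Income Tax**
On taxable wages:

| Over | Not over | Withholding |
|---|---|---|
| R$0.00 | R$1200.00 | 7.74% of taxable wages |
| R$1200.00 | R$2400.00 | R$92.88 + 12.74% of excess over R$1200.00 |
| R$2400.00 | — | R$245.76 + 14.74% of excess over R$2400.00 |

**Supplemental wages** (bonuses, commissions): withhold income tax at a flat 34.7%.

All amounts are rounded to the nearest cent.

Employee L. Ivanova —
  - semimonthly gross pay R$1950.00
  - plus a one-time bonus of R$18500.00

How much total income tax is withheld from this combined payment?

Income Tax: taxable = R$1950.00
  R$92.88 + 12.74% × (R$1950.00 − R$1200.00) = R$92.88 + 12.74% × R$750.00 = R$188.43
Supplemental (34.7% flat on bonus): 34.7% × R$18500.00 = R$6419.50
Total income tax: R$188.43 + R$6419.50 = R$6607.93

R$6607.93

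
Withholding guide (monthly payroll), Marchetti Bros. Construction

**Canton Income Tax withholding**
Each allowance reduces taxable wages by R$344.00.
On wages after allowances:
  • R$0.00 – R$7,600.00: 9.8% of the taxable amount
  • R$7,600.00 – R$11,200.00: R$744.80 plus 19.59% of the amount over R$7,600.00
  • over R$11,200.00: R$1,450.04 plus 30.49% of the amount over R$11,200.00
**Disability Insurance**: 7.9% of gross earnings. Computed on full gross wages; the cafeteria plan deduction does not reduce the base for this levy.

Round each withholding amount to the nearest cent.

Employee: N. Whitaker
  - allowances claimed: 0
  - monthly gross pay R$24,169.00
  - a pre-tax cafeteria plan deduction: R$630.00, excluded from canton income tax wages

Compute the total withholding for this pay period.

R$7,121.55

Canton Income Tax: taxable = R$24,169.00 − R$630.00 = R$23,539.00
  R$1,450.04 + 30.49% × (R$23,539.00 − R$11,200.00) = R$1,450.04 + 30.49% × R$12,339.00 = R$5,212.20
Disability Insurance: 7.9% × R$24,169.00 = R$1,909.35
Total: R$5,212.20 + R$1,909.35 = R$7,121.55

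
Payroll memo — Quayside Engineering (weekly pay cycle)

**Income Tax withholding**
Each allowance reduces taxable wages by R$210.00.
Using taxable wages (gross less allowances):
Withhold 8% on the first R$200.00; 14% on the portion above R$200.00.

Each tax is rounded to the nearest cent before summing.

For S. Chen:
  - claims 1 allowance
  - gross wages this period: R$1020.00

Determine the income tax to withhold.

R$101.40

Income Tax: taxable = R$1020.00 − 1×R$210.00 = R$810.00
  R$16.00 + 14% × (R$810.00 − R$200.00) = R$16.00 + 14% × R$610.00 = R$101.40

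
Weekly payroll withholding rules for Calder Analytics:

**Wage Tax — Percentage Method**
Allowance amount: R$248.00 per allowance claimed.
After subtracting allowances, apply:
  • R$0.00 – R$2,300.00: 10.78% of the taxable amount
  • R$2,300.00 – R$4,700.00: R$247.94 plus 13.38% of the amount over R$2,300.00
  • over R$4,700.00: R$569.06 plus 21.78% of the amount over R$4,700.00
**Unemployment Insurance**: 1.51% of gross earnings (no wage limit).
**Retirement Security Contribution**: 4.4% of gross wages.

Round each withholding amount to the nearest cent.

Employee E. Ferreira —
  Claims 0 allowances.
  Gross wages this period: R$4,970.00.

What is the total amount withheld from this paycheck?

R$921.60

Wage Tax: taxable = R$4,970.00
  R$569.06 + 21.78% × (R$4,970.00 − R$4,700.00) = R$569.06 + 21.78% × R$270.00 = R$627.87
Unemployment Insurance: 1.51% × R$4,970.00 = R$75.05
Retirement Security Contribution: 4.4% × R$4,970.00 = R$218.68
Total: R$627.87 + R$75.05 + R$218.68 = R$921.60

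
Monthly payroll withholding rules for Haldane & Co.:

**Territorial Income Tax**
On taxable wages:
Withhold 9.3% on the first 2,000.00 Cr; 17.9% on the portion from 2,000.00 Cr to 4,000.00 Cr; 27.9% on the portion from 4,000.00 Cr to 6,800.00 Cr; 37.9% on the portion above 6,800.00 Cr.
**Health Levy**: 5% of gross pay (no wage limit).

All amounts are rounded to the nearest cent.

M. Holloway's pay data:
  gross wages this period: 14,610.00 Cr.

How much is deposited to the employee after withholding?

9,594.31 Cr

Territorial Income Tax: taxable = 14,610.00 Cr
  1,325.20 Cr + 37.9% × (14,610.00 Cr − 6,800.00 Cr) = 1,325.20 Cr + 37.9% × 7,810.00 Cr = 4,285.19 Cr
Health Levy: 5% × 14,610.00 Cr = 730.50 Cr
Total withheld: 4,285.19 Cr + 730.50 Cr = 5,015.69 Cr
Net pay: 14,610.00 Cr − 5,015.69 Cr = 9,594.31 Cr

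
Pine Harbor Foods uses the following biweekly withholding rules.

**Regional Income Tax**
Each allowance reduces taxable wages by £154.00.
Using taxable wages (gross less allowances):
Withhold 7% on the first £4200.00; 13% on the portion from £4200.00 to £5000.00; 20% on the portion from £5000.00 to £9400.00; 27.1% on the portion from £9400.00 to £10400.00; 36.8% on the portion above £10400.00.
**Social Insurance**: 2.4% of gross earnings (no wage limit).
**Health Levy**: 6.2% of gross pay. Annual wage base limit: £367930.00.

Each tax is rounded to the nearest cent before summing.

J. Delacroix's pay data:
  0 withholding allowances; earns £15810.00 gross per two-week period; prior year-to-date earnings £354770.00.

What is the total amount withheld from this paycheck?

£4735.24

Regional Income Tax: taxable = £15810.00
  £1549.00 + 36.8% × (£15810.00 − £10400.00) = £1549.00 + 36.8% × £5410.00 = £3539.88
Social Insurance: 2.4% × £15810.00 = £379.44
Health Levy: cap £367930.00 − YTD £354770.00 = £13160.00 subject; 6.2% × £13160.00 = £815.92
Total: £3539.88 + £379.44 + £815.92 = £4735.24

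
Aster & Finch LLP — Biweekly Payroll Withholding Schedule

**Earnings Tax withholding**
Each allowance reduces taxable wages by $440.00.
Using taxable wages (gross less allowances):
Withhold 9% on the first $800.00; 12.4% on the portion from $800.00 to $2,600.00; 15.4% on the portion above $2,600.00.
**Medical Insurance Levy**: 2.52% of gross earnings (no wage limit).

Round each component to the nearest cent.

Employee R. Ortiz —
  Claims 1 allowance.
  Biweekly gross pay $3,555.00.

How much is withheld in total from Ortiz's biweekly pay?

Earnings Tax: taxable = $3,555.00 − 1×$440.00 = $3,115.00
  $295.20 + 15.4% × ($3,115.00 − $2,600.00) = $295.20 + 15.4% × $515.00 = $374.51
Medical Insurance Levy: 2.52% × $3,555.00 = $89.59
Total: $374.51 + $89.59 = $464.10

$464.10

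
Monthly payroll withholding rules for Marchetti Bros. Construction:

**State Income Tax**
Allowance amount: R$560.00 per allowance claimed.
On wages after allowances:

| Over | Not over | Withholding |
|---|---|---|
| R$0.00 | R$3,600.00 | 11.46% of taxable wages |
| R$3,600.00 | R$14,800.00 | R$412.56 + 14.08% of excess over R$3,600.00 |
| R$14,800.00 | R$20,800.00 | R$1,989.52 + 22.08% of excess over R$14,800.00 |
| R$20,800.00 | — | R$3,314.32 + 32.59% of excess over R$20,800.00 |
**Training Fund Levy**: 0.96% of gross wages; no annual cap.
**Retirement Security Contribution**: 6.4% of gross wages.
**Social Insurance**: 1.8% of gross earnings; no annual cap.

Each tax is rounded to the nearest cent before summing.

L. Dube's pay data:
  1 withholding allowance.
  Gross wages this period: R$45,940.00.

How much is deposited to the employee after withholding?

R$30,406.96

State Income Tax: taxable = R$45,940.00 − 1×R$560.00 = R$45,380.00
  R$3,314.32 + 32.59% × (R$45,380.00 − R$20,800.00) = R$3,314.32 + 32.59% × R$24,580.00 = R$11,324.94
Training Fund Levy: 0.96% × R$45,940.00 = R$441.02
Retirement Security Contribution: 6.4% × R$45,940.00 = R$2,940.16
Social Insurance: 1.8% × R$45,940.00 = R$826.92
Total withheld: R$11,324.94 + R$441.02 + R$2,940.16 + R$826.92 = R$15,533.04
Net pay: R$45,940.00 − R$15,533.04 = R$30,406.96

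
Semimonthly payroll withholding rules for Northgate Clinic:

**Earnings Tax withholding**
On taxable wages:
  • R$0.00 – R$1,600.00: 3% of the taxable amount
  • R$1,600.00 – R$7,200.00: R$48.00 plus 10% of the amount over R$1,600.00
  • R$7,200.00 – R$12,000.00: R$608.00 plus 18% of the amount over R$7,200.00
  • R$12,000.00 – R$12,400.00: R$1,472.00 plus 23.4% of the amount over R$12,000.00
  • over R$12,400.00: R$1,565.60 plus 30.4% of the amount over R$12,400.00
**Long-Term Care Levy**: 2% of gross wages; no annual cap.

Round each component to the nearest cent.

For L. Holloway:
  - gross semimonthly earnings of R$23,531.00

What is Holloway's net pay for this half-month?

Earnings Tax: taxable = R$23,531.00
  R$1,565.60 + 30.4% × (R$23,531.00 − R$12,400.00) = R$1,565.60 + 30.4% × R$11,131.00 = R$4,949.42
Long-Term Care Levy: 2% × R$23,531.00 = R$470.62
Total withheld: R$4,949.42 + R$470.62 = R$5,420.04
Net pay: R$23,531.00 − R$5,420.04 = R$18,110.96

R$18,110.96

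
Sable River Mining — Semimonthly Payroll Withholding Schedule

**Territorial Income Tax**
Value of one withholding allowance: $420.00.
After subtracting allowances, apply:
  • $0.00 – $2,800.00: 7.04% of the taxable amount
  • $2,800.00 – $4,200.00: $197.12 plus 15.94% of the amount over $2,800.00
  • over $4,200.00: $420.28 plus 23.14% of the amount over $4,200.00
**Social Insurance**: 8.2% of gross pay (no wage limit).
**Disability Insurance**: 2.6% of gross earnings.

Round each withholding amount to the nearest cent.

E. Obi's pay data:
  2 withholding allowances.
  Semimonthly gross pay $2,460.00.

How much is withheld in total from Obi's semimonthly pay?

$379.73

Territorial Income Tax: taxable = $2,460.00 − 2×$420.00 = $1,620.00
  7.04% × $1,620.00 = $114.05
Social Insurance: 8.2% × $2,460.00 = $201.72
Disability Insurance: 2.6% × $2,460.00 = $63.96
Total: $114.05 + $201.72 + $63.96 = $379.73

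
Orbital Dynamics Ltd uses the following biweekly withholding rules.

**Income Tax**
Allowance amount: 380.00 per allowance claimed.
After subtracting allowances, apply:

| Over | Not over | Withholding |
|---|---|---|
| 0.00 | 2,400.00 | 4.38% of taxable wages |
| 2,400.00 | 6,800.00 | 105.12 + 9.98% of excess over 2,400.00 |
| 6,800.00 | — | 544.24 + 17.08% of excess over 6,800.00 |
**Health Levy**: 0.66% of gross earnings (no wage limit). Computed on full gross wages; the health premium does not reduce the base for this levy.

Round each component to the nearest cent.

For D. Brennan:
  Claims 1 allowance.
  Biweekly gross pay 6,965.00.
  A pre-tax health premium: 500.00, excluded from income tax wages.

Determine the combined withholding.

Income Tax: taxable = 6,965.00 − 500.00 − 1×380.00 = 6,085.00
  105.12 + 9.98% × (6,085.00 − 2,400.00) = 105.12 + 9.98% × 3,685.00 = 472.88
Health Levy: 0.66% × 6,965.00 = 45.97
Total: 472.88 + 45.97 = 518.85

518.85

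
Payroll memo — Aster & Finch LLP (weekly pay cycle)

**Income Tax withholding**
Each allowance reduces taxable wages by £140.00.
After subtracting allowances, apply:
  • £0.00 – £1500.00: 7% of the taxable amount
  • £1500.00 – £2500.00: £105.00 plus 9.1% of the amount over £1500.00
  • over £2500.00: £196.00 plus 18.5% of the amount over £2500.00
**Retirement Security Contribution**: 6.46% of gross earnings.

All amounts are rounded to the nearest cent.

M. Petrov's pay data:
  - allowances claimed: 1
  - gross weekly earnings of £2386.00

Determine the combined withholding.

Income Tax: taxable = £2386.00 − 1×£140.00 = £2246.00
  £105.00 + 9.1% × (£2246.00 − £1500.00) = £105.00 + 9.1% × £746.00 = £172.89
Retirement Security Contribution: 6.46% × £2386.00 = £154.14
Total: £172.89 + £154.14 = £327.03

£327.03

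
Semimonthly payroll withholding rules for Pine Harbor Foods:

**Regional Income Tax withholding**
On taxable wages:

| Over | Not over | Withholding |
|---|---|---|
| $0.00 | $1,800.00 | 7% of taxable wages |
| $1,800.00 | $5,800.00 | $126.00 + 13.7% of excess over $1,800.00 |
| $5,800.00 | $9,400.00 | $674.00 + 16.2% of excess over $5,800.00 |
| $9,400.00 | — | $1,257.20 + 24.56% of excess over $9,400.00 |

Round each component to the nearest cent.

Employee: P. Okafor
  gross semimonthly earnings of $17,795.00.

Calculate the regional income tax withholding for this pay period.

Regional Income Tax: taxable = $17,795.00
  $1,257.20 + 24.56% × ($17,795.00 − $9,400.00) = $1,257.20 + 24.56% × $8,395.00 = $3,319.01

$3,319.01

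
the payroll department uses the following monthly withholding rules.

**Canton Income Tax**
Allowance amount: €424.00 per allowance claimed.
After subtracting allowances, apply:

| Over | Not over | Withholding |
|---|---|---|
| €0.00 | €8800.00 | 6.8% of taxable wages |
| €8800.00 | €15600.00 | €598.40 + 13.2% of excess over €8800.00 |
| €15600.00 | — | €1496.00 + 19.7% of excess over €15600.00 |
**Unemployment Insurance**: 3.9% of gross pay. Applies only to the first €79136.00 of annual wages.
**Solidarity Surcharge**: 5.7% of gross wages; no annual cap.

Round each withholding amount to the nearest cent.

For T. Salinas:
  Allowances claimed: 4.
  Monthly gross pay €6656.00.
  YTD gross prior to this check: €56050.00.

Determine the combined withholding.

€976.25

Canton Income Tax: taxable = €6656.00 − 4×€424.00 = €4960.00
  6.8% × €4960.00 = €337.28
Unemployment Insurance: 3.9% × €6656.00 = €259.58
Solidarity Surcharge: 5.7% × €6656.00 = €379.39
Total: €337.28 + €259.58 + €379.39 = €976.25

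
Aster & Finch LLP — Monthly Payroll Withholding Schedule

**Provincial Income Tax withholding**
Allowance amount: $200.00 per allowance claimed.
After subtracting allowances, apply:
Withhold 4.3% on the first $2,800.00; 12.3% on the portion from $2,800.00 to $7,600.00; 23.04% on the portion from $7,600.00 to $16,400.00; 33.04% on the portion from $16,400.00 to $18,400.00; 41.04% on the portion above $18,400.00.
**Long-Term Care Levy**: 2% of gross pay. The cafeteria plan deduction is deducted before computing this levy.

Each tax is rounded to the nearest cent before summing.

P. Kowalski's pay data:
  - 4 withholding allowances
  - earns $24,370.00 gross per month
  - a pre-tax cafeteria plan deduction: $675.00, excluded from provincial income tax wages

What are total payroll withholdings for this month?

$5,717.77

Provincial Income Tax: taxable = $24,370.00 − $675.00 − 4×$200.00 = $22,895.00
  $3,399.12 + 41.04% × ($22,895.00 − $18,400.00) = $3,399.12 + 41.04% × $4,495.00 = $5,243.87
Long-Term Care Levy: 2% × $23,695.00 = $473.90
Total: $5,243.87 + $473.90 = $5,717.77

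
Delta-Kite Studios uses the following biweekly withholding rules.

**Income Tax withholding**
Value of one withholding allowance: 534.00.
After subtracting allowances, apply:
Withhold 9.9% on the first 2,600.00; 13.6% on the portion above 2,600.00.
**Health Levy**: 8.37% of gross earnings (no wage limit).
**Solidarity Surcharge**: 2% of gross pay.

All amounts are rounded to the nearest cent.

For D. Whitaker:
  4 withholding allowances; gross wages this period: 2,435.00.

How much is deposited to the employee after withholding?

Income Tax: taxable = 2,435.00 − 4×534.00 = 299.00
  9.9% × 299.00 = 29.60
Health Levy: 8.37% × 2,435.00 = 203.81
Solidarity Surcharge: 2% × 2,435.00 = 48.70
Total withheld: 29.60 + 203.81 + 48.70 = 282.11
Net pay: 2,435.00 − 282.11 = 2,152.89

2,152.89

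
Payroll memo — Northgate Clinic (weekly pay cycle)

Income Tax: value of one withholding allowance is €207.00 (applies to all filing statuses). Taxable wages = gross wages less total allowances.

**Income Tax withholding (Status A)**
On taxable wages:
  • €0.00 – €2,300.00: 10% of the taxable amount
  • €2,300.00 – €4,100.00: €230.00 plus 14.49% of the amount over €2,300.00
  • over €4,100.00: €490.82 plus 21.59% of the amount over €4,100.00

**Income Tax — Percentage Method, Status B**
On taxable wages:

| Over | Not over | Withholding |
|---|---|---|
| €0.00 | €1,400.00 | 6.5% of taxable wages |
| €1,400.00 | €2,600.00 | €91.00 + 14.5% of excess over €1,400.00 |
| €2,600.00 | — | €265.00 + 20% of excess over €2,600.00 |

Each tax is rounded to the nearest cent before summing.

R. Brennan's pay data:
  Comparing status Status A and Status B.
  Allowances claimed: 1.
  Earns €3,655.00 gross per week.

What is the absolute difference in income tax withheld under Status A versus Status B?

€38.25

Income Tax (Status A): taxable = €3,655.00 − 1×€207.00 = €3,448.00
  €230.00 + 14.49% × (€3,448.00 − €2,300.00) = €230.00 + 14.49% × €1,148.00 = €396.35
Income Tax (Status B): taxable = €3,655.00 − 1×€207.00 = €3,448.00
  €265.00 + 20% × (€3,448.00 − €2,600.00) = €265.00 + 20% × €848.00 = €434.60
Difference: |€396.35 − €434.60| = €38.25 (higher under Status B)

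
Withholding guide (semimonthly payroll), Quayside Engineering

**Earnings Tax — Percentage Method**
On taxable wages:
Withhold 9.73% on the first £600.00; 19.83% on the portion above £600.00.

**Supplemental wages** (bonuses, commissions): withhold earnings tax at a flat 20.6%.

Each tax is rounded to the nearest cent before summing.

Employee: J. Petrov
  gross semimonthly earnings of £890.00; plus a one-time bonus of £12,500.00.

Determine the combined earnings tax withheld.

£2,690.89

Earnings Tax: taxable = £890.00
  £58.38 + 19.83% × (£890.00 − £600.00) = £58.38 + 19.83% × £290.00 = £115.89
Supplemental (20.6% flat on bonus): 20.6% × £12,500.00 = £2,575.00
Total earnings tax: £115.89 + £2,575.00 = £2,690.89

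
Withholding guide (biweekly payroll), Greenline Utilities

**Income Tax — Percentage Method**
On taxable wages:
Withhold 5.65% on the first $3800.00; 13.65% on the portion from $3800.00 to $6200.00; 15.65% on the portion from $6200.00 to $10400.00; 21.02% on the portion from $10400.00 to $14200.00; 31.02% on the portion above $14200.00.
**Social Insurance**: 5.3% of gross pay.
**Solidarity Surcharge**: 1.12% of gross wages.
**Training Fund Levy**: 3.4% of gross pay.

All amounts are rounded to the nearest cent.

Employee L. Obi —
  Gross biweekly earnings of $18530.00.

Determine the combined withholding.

$5161.18

Income Tax: taxable = $18530.00
  $1998.36 + 31.02% × ($18530.00 − $14200.00) = $1998.36 + 31.02% × $4330.00 = $3341.53
Social Insurance: 5.3% × $18530.00 = $982.09
Solidarity Surcharge: 1.12% × $18530.00 = $207.54
Training Fund Levy: 3.4% × $18530.00 = $630.02
Total: $3341.53 + $982.09 + $207.54 + $630.02 = $5161.18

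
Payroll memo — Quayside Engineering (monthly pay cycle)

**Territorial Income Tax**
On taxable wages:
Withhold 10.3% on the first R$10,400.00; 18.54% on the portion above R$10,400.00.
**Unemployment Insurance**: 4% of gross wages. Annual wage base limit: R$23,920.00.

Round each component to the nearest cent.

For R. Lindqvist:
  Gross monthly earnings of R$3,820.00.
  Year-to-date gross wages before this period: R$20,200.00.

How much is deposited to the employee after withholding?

R$3,277.74

Territorial Income Tax: taxable = R$3,820.00
  10.3% × R$3,820.00 = R$393.46
Unemployment Insurance: cap R$23,920.00 − YTD R$20,200.00 = R$3,720.00 subject; 4% × R$3,720.00 = R$148.80
Total withheld: R$393.46 + R$148.80 = R$542.26
Net pay: R$3,820.00 − R$542.26 = R$3,277.74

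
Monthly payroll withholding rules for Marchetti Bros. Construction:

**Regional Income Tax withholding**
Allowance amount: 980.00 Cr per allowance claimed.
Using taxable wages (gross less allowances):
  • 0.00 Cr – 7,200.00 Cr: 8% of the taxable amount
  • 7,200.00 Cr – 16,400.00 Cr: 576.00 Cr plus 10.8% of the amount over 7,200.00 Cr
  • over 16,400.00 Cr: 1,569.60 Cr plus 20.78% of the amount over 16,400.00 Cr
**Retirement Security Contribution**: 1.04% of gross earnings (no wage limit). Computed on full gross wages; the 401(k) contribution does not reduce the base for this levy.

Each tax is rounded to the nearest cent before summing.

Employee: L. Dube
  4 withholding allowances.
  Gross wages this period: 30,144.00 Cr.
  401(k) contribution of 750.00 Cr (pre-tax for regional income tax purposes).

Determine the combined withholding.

3,768.68 Cr

Regional Income Tax: taxable = 30,144.00 Cr − 750.00 Cr − 4×980.00 Cr = 25,474.00 Cr
  1,569.60 Cr + 20.78% × (25,474.00 Cr − 16,400.00 Cr) = 1,569.60 Cr + 20.78% × 9,074.00 Cr = 3,455.18 Cr
Retirement Security Contribution: 1.04% × 30,144.00 Cr = 313.50 Cr
Total: 3,455.18 Cr + 313.50 Cr = 3,768.68 Cr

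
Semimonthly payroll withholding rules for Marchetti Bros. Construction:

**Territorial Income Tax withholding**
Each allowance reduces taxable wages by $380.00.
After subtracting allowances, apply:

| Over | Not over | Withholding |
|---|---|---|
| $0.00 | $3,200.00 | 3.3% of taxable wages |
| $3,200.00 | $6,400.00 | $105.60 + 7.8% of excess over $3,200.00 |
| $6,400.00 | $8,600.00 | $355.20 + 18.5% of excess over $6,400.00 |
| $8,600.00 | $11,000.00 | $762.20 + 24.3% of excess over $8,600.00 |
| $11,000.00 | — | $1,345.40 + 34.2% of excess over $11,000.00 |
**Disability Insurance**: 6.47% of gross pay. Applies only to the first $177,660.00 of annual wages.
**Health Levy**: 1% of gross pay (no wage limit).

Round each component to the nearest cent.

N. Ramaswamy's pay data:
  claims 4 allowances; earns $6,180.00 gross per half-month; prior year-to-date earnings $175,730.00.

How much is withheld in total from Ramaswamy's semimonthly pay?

Territorial Income Tax: taxable = $6,180.00 − 4×$380.00 = $4,660.00
  $105.60 + 7.8% × ($4,660.00 − $3,200.00) = $105.60 + 7.8% × $1,460.00 = $219.48
Disability Insurance: cap $177,660.00 − YTD $175,730.00 = $1,930.00 subject; 6.47% × $1,930.00 = $124.87
Health Levy: 1% × $6,180.00 = $61.80
Total: $219.48 + $124.87 + $61.80 = $406.15

$406.15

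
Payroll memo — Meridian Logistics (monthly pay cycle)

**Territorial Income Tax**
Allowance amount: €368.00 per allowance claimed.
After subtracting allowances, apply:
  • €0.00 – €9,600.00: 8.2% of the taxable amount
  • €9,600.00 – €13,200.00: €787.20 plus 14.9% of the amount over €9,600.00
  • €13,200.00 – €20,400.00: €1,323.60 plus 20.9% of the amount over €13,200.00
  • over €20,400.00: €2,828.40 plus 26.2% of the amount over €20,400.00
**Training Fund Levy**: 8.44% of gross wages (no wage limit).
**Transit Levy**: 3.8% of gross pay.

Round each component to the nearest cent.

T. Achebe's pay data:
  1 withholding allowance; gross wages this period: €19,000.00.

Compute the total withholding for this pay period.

Territorial Income Tax: taxable = €19,000.00 − 1×€368.00 = €18,632.00
  €1,323.60 + 20.9% × (€18,632.00 − €13,200.00) = €1,323.60 + 20.9% × €5,432.00 = €2,458.89
Training Fund Levy: 8.44% × €19,000.00 = €1,603.60
Transit Levy: 3.8% × €19,000.00 = €722.00
Total: €2,458.89 + €1,603.60 + €722.00 = €4,784.49

€4,784.49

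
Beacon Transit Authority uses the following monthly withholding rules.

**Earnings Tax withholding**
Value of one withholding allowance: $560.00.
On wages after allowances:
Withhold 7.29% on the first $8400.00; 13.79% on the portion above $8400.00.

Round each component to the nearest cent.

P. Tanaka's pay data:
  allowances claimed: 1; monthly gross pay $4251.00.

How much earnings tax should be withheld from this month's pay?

$269.07

Earnings Tax: taxable = $4251.00 − 1×$560.00 = $3691.00
  7.29% × $3691.00 = $269.07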